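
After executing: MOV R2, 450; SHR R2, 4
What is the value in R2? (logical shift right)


Register state trace:
  MOV R2, 450  → R2 = 450
  SHR R2, 4  → R2 = 450 >> 4 = 450 // 2^4 = 28
Final: R2 = 28

28


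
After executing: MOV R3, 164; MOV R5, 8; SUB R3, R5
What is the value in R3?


Register state trace:
  MOV R3, 164  → R3 = 164
  MOV R5, 8  → R5 = 8
  SUB R3, R5  → R3 = 164 - 8 = 156
Final: R3 = 156

156


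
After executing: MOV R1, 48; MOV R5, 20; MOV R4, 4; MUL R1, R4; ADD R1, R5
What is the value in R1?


Register state trace:
  MOV R1, 48  → R1 = 48
  MOV R5, 20  → R5 = 20
  MOV R4, 4  → R4 = 4
  MUL R1, R4  → R1 = 48 * 4 = 192
  ADD R1, R5  → R1 = 192 + 20 = 212
Final: R1 = 212

212


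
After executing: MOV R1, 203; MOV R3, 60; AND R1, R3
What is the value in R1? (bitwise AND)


Register state trace:
  MOV R1, 203  → R1 = 203 (0b11001011)
  MOV R3, 60  → R3 = 60 (0b00111100)
  AND R1, R3  → R1 = 203 AND 60 = 8 (0b00001000)
Final: R1 = 8

8


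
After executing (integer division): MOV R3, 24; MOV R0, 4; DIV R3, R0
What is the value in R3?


Register state trace:
  MOV R3, 24  → R3 = 24
  MOV R0, 4  → R0 = 4
  DIV R3, R0  → R3 = 24 // 4 = 6
Final: R3 = 6

6


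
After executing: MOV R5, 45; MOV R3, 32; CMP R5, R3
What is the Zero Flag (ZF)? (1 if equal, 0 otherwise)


Register state trace:
  MOV R5, 45  → R5 = 45
  MOV R3, 32  → R3 = 32
  CMP R5, R3  → computes 45 - 32 = 13
  Result is nonzero, so values are not equal
ZF = 0

0


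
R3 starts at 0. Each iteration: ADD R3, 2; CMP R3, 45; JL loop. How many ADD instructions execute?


Loop trace (R3 starts at 0, target 45, step 2):
  ADD #1: R3 = 0 + 2 = 2  → 2 < 45, loop
  ADD #2: R3 = 2 + 2 = 4  → 4 < 45, loop
  ADD #3: R3 = 4 + 2 = 6  → 6 < 45, loop
  ADD #4: R3 = 6 + 2 = 8  → 8 < 45, loop
  ADD #5: R3 = 8 + 2 = 10  → 10 < 45, loop
  ADD #6: R3 = 10 + 2 = 12  → 12 < 45, loop
  ADD #7: R3 = 12 + 2 = 14  → 14 < 45, loop
  ADD #8: R3 = 14 + 2 = 16  → 16 < 45, loop
  ADD #9: R3 = 16 + 2 = 18  → 18 < 45, loop
  ADD #10: R3 = 18 + 2 = 20  → 20 < 45, loop
  ADD #11: R3 = 20 + 2 = 22  → 22 < 45, loop
  ADD #12: R3 = 22 + 2 = 24  → 24 < 45, loop
  ADD #13: R3 = 24 + 2 = 26  → 26 < 45, loop
  ADD #14: R3 = 26 + 2 = 28  → 28 < 45, loop
  ADD #15: R3 = 28 + 2 = 30  → 30 < 45, loop
  ADD #16: R3 = 30 + 2 = 32  → 32 < 45, loop
  ADD #17: R3 = 32 + 2 = 34  → 34 < 45, loop
  ADD #18: R3 = 34 + 2 = 36  → 36 < 45, loop
  ADD #19: R3 = 36 + 2 = 38  → 38 < 45, loop
  ADD #20: R3 = 38 + 2 = 40  → 40 < 45, loop
  ADD #21: R3 = 40 + 2 = 42  → 42 < 45, loop
  ADD #22: R3 = 42 + 2 = 44  → 44 < 45, loop
  ADD #23: R3 = 44 + 2 = 46  → 46 >= 45, exit
Total ADD instructions: 23

23


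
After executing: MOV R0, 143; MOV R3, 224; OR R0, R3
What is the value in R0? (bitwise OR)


Register state trace:
  MOV R0, 143  → R0 = 143 (0b10001111)
  MOV R3, 224  → R3 = 224 (0b11100000)
  OR R0, R3   → R0 = 143 OR 224 = 239 (0b11101111)
Final: R0 = 239

239


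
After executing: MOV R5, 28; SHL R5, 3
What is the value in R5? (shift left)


Register state trace:
  MOV R5, 28  → R5 = 28
  SHL R5, 3  → R5 = 28 << 3 = 28 * 2^3 = 224
Final: R5 = 224

224


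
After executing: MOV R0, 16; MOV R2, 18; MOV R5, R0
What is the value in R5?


Register state trace:
  MOV R0, 16  → R0 = 16
  MOV R2, 18  → R2 = 18
  MOV R5, R0  → R5 = 16
Final: R5 = 16

16


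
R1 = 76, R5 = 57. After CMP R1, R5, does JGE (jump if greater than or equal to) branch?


Trace:
  R1 = 76, R5 = 57
  CMP R1, R5  → compares 76 vs 57
  JGE checks: is 76 greater than or equal to 57?
  76 > 57, so condition is true
Branch taken: Yes

Yes


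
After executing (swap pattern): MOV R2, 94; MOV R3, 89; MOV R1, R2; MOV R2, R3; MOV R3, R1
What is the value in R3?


Register state trace (swap pattern):
  MOV R2, 94  → R2 = 94
  MOV R3, 89  → R3 = 89
  MOV R1, R2  → R1 = 94  (save R2)
  MOV R2, R3  → R2 = 89  (R2 gets R3's value)
  MOV R3, R1  → R3 = 94  (R3 gets saved value)
Final: R3 = 94

94


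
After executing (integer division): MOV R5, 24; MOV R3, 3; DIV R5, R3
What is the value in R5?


Register state trace:
  MOV R5, 24  → R5 = 24
  MOV R3, 3  → R3 = 3
  DIV R5, R3  → R5 = 24 // 3 = 8
Final: R5 = 8

8


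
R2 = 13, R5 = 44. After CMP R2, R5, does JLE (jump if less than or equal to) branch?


Trace:
  R2 = 13, R5 = 44
  CMP R2, R5  → compares 13 vs 44
  JLE checks: is 13 less than or equal to 44?
  13 < 44, so condition is true
Branch taken: Yes

Yes


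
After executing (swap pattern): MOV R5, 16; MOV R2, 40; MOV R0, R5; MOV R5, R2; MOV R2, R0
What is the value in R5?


Register state trace (swap pattern):
  MOV R5, 16  → R5 = 16
  MOV R2, 40  → R2 = 40
  MOV R0, R5  → R0 = 16  (save R5)
  MOV R5, R2  → R5 = 40  (R5 gets R2's value)
  MOV R2, R0  → R2 = 16  (R2 gets saved value)
Final: R5 = 40

40


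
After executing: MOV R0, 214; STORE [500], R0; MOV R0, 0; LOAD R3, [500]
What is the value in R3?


Register and memory trace:
  MOV R0, 214  → R0 = 214
  STORE [500], R0  → mem[500] = 214
  MOV R0, 0  → R0 = 0
  LOAD R3, [500]  → R3 = mem[500] = 214
Final: R3 = 214

214


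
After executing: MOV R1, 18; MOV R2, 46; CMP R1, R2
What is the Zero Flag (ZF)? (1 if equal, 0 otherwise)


Register state trace:
  MOV R1, 18  → R1 = 18
  MOV R2, 46  → R2 = 46
  CMP R1, R2  → computes 18 - 46 = -28
  Result is nonzero, so values are not equal
ZF = 0

0


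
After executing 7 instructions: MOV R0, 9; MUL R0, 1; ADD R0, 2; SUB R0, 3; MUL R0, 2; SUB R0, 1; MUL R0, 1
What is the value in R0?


Register state trace:
  MOV R0, 9  → R0 = 9
  MUL R0, 1  → R0 = 9 * 1 = 9
  ADD R0, 2  → R0 = 9 + 2 = 11
  SUB R0, 3  → R0 = 11 - 3 = 8
  MUL R0, 2  → R0 = 8 * 2 = 16
  SUB R0, 1  → R0 = 16 - 1 = 15
  MUL R0, 1  → R0 = 15 * 1 = 15
Final: R0 = 15

15


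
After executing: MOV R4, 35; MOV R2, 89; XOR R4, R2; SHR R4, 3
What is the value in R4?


Register state trace:
  MOV R4, 35  → R4 = 35 (0b00100011)
  MOV R2, 89  → R2 = 89 (0b01011001)
  XOR R4, R2  → R4 = 35 XOR 89 = 122 (0b01111010)
  SHR R4, 3  → R4 = 122 >> 3 = 15
Final: R4 = 15

15


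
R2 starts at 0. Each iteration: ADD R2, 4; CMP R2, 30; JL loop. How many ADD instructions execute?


Loop trace (R2 starts at 0, target 30, step 4):
  ADD #1: R2 = 0 + 4 = 4  → 4 < 30, loop
  ADD #2: R2 = 4 + 4 = 8  → 8 < 30, loop
  ADD #3: R2 = 8 + 4 = 12  → 12 < 30, loop
  ADD #4: R2 = 12 + 4 = 16  → 16 < 30, loop
  ADD #5: R2 = 16 + 4 = 20  → 20 < 30, loop
  ADD #6: R2 = 20 + 4 = 24  → 24 < 30, loop
  ADD #7: R2 = 24 + 4 = 28  → 28 < 30, loop
  ADD #8: R2 = 28 + 4 = 32  → 32 >= 30, exit
Total ADD instructions: 8

8


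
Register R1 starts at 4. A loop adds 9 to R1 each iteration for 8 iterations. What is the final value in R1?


Starting value: R1 = 4
  Iter 1: R1 = 4 + 9 = 13
  Iter 2: R1 = 13 + 9 = 22
  Iter 3: R1 = 22 + 9 = 31
  Iter 4: R1 = 31 + 9 = 40
  Iter 5: R1 = 40 + 9 = 49
  Iter 6: R1 = 49 + 9 = 58
  Iter 7: R1 = 58 + 9 = 67
  Iter 8: R1 = 67 + 9 = 76
Final: R1 = 76

76


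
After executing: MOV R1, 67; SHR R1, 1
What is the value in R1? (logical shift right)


Register state trace:
  MOV R1, 67  → R1 = 67
  SHR R1, 1  → R1 = 67 >> 1 = 67 // 2^1 = 33
Final: R1 = 33

33


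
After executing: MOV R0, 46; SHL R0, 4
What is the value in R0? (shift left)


Register state trace:
  MOV R0, 46  → R0 = 46
  SHL R0, 4  → R0 = 46 << 4 = 46 * 2^4 = 736
Final: R0 = 736

736


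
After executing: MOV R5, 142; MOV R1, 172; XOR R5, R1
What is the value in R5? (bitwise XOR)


Register state trace:
  MOV R5, 142  → R5 = 142 (0b10001110)
  MOV R1, 172  → R1 = 172 (0b10101100)
  XOR R5, R1  → R5 = 142 XOR 172 = 34 (0b00100010)
Final: R5 = 34

34


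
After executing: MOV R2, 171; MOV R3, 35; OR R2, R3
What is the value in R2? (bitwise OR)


Register state trace:
  MOV R2, 171  → R2 = 171 (0b10101011)
  MOV R3, 35  → R3 = 35 (0b00100011)
  OR R2, R3   → R2 = 171 OR 35 = 171 (0b10101011)
Final: R2 = 171

171


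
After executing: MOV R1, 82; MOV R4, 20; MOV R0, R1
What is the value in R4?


Register state trace:
  MOV R1, 82  → R1 = 82
  MOV R4, 20  → R4 = 20
  MOV R0, R1  → R0 = 82
Final: R4 = 20

20


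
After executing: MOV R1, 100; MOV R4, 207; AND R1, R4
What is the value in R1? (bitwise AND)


Register state trace:
  MOV R1, 100  → R1 = 100 (0b01100100)
  MOV R4, 207  → R4 = 207 (0b11001111)
  AND R1, R4  → R1 = 100 AND 207 = 68 (0b01000100)
Final: R1 = 68

68


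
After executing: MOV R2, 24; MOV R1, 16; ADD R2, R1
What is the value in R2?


Register state trace:
  MOV R2, 24  → R2 = 24
  MOV R1, 16  → R1 = 16
  ADD R2, R1  → R2 = 24 + 16 = 40
Final: R2 = 40

40


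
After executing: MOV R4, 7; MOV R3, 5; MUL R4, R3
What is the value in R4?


Register state trace:
  MOV R4, 7  → R4 = 7
  MOV R3, 5  → R3 = 5
  MUL R4, R3  → R4 = 7 * 5 = 35
Final: R4 = 35

35


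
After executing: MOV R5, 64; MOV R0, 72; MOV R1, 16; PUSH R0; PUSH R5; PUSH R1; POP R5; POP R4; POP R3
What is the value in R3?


Stack trace (top is rightmost):
  MOV R5, 64  → R5 = 64
  MOV R0, 72  → R0 = 72
  MOV R1, 16  → R1 = 16
  PUSH R0  → stack: [72]
  PUSH R5  → stack: [72, 64]
  PUSH R1  → stack: [72, 64, 16]
  POP R5  → R5 = 16, stack: [72, 64]
  POP R4  → R4 = 64, stack: [72]
  POP R3  → R3 = 72, stack: []
Final: R3 = 72

72


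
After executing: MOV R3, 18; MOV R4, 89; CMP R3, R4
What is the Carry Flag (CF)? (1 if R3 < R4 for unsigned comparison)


Register state trace:
  MOV R3, 18  → R3 = 18
  MOV R4, 89  → R4 = 89
  CMP R3, R4  → unsigned 18 - 89: borrow occurs
  18 < 89, so CF = 1
CF = 1

1


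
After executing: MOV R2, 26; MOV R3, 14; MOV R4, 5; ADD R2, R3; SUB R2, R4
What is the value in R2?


Register state trace:
  MOV R2, 26  → R2 = 26
  MOV R3, 14  → R3 = 14
  MOV R4, 5  → R4 = 5
  ADD R2, R3  → R2 = 26 + 14 = 40
  SUB R2, R4  → R2 = 40 - 5 = 35
Final: R2 = 35

35


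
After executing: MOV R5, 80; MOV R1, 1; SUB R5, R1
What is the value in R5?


Register state trace:
  MOV R5, 80  → R5 = 80
  MOV R1, 1  → R1 = 1
  SUB R5, R1  → R5 = 80 - 1 = 79
Final: R5 = 79

79


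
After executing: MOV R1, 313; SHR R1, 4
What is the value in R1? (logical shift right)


Register state trace:
  MOV R1, 313  → R1 = 313
  SHR R1, 4  → R1 = 313 >> 4 = 313 // 2^4 = 19
Final: R1 = 19

19


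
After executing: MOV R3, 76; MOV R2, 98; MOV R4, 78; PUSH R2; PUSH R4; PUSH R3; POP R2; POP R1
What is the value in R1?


Stack trace (top is rightmost):
  MOV R3, 76  → R3 = 76
  MOV R2, 98  → R2 = 98
  MOV R4, 78  → R4 = 78
  PUSH R2  → stack: [98]
  PUSH R4  → stack: [98, 78]
  PUSH R3  → stack: [98, 78, 76]
  POP R2  → R2 = 76, stack: [98, 78]
  POP R1  → R1 = 78, stack: [98]
Final: R1 = 78

78


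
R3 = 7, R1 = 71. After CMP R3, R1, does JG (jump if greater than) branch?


Trace:
  R3 = 7, R1 = 71
  CMP R3, R1  → compares 7 vs 71
  JG checks: is 7 greater than 71?
  7 < 71, so condition is false
Branch taken: No

No


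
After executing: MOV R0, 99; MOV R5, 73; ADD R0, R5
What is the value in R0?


Register state trace:
  MOV R0, 99  → R0 = 99
  MOV R5, 73  → R5 = 73
  ADD R0, R5  → R0 = 99 + 73 = 172
Final: R0 = 172

172


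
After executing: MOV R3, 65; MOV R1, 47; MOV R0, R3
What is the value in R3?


Register state trace:
  MOV R3, 65  → R3 = 65
  MOV R1, 47  → R1 = 47
  MOV R0, R3  → R0 = 65
Final: R3 = 65

65


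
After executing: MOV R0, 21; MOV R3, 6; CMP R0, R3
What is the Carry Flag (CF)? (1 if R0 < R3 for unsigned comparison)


Register state trace:
  MOV R0, 21  → R0 = 21
  MOV R3, 6  → R3 = 6
  CMP R0, R3  → unsigned 21 - 6: no borrow
  21 >= 6, so CF = 0
CF = 0

0


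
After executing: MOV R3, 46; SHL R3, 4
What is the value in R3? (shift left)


Register state trace:
  MOV R3, 46  → R3 = 46
  SHL R3, 4  → R3 = 46 << 4 = 46 * 2^4 = 736
Final: R3 = 736

736


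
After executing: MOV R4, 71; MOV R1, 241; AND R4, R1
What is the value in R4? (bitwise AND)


Register state trace:
  MOV R4, 71  → R4 = 71 (0b01000111)
  MOV R1, 241  → R1 = 241 (0b11110001)
  AND R4, R1  → R4 = 71 AND 241 = 65 (0b01000001)
Final: R4 = 65

65


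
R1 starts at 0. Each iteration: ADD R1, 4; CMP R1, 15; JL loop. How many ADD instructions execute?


Loop trace (R1 starts at 0, target 15, step 4):
  ADD #1: R1 = 0 + 4 = 4  → 4 < 15, loop
  ADD #2: R1 = 4 + 4 = 8  → 8 < 15, loop
  ADD #3: R1 = 8 + 4 = 12  → 12 < 15, loop
  ADD #4: R1 = 12 + 4 = 16  → 16 >= 15, exit
Total ADD instructions: 4

4


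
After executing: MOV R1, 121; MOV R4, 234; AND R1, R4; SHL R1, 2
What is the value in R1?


Register state trace:
  MOV R1, 121  → R1 = 121 (0b01111001)
  MOV R4, 234  → R4 = 234 (0b11101010)
  AND R1, R4  → R1 = 121 AND 234 = 104 (0b01101000)
  SHL R1, 2  → R1 = 104 << 2 = 416
Final: R1 = 416

416


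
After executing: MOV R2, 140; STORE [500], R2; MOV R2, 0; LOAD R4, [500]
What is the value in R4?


Register and memory trace:
  MOV R2, 140  → R2 = 140
  STORE [500], R2  → mem[500] = 140
  MOV R2, 0  → R2 = 0
  LOAD R4, [500]  → R4 = mem[500] = 140
Final: R4 = 140

140


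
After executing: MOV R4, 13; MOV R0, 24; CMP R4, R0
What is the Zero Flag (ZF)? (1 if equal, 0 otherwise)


Register state trace:
  MOV R4, 13  → R4 = 13
  MOV R0, 24  → R0 = 24
  CMP R4, R0  → computes 13 - 24 = -11
  Result is nonzero, so values are not equal
ZF = 0

0


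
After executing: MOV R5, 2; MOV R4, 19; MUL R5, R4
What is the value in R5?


Register state trace:
  MOV R5, 2  → R5 = 2
  MOV R4, 19  → R4 = 19
  MUL R5, R4  → R5 = 2 * 19 = 38
Final: R5 = 38

38


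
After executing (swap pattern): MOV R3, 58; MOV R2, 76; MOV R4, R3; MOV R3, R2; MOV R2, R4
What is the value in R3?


Register state trace (swap pattern):
  MOV R3, 58  → R3 = 58
  MOV R2, 76  → R2 = 76
  MOV R4, R3  → R4 = 58  (save R3)
  MOV R3, R2  → R3 = 76  (R3 gets R2's value)
  MOV R2, R4  → R2 = 58  (R2 gets saved value)
Final: R3 = 76

76


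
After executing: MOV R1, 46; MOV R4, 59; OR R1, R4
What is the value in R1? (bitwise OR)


Register state trace:
  MOV R1, 46  → R1 = 46 (0b00101110)
  MOV R4, 59  → R4 = 59 (0b00111011)
  OR R1, R4   → R1 = 46 OR 59 = 63 (0b00111111)
Final: R1 = 63

63


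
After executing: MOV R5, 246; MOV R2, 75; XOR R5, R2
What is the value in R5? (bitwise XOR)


Register state trace:
  MOV R5, 246  → R5 = 246 (0b11110110)
  MOV R2, 75  → R2 = 75 (0b01001011)
  XOR R5, R2  → R5 = 246 XOR 75 = 189 (0b10111101)
Final: R5 = 189

189


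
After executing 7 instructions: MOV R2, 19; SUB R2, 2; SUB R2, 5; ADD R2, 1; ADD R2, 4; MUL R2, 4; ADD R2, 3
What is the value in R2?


Register state trace:
  MOV R2, 19  → R2 = 19
  SUB R2, 2  → R2 = 19 - 2 = 17
  SUB R2, 5  → R2 = 17 - 5 = 12
  ADD R2, 1  → R2 = 12 + 1 = 13
  ADD R2, 4  → R2 = 13 + 4 = 17
  MUL R2, 4  → R2 = 17 * 4 = 68
  ADD R2, 3  → R2 = 68 + 3 = 71
Final: R2 = 71

71


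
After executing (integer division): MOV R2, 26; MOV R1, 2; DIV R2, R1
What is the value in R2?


Register state trace:
  MOV R2, 26  → R2 = 26
  MOV R1, 2  → R1 = 2
  DIV R2, R1  → R2 = 26 // 2 = 13
Final: R2 = 13

13


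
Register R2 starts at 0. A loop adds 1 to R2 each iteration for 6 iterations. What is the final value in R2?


Starting value: R2 = 0
  Iter 1: R2 = 0 + 1 = 1
  Iter 2: R2 = 1 + 1 = 2
  Iter 3: R2 = 2 + 1 = 3
  Iter 4: R2 = 3 + 1 = 4
  Iter 5: R2 = 4 + 1 = 5
  Iter 6: R2 = 5 + 1 = 6
Final: R2 = 6

6


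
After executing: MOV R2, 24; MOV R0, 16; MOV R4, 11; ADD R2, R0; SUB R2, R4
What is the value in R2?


Register state trace:
  MOV R2, 24  → R2 = 24
  MOV R0, 16  → R0 = 16
  MOV R4, 11  → R4 = 11
  ADD R2, R0  → R2 = 24 + 16 = 40
  SUB R2, R4  → R2 = 40 - 11 = 29
Final: R2 = 29

29


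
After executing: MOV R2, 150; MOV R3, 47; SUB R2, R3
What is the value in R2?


Register state trace:
  MOV R2, 150  → R2 = 150
  MOV R3, 47  → R3 = 47
  SUB R2, R3  → R2 = 150 - 47 = 103
Final: R2 = 103

103


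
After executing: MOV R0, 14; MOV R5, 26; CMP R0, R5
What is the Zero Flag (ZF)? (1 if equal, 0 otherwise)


Register state trace:
  MOV R0, 14  → R0 = 14
  MOV R5, 26  → R5 = 26
  CMP R0, R5  → computes 14 - 26 = -12
  Result is nonzero, so values are not equal
ZF = 0

0


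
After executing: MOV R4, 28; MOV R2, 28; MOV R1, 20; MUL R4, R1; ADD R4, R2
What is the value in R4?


Register state trace:
  MOV R4, 28  → R4 = 28
  MOV R2, 28  → R2 = 28
  MOV R1, 20  → R1 = 20
  MUL R4, R1  → R4 = 28 * 20 = 560
  ADD R4, R2  → R4 = 560 + 28 = 588
Final: R4 = 588

588


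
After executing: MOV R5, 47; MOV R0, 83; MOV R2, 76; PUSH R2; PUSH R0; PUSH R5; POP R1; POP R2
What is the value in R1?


Stack trace (top is rightmost):
  MOV R5, 47  → R5 = 47
  MOV R0, 83  → R0 = 83
  MOV R2, 76  → R2 = 76
  PUSH R2  → stack: [76]
  PUSH R0  → stack: [76, 83]
  PUSH R5  → stack: [76, 83, 47]
  POP R1  → R1 = 47, stack: [76, 83]
  POP R2  → R2 = 83, stack: [76]
Final: R1 = 47

47


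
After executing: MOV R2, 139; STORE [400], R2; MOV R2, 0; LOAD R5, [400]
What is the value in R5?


Register and memory trace:
  MOV R2, 139  → R2 = 139
  STORE [400], R2  → mem[400] = 139
  MOV R2, 0  → R2 = 0
  LOAD R5, [400]  → R5 = mem[400] = 139
Final: R5 = 139

139


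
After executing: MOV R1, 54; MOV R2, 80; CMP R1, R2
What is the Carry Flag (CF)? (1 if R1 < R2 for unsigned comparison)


Register state trace:
  MOV R1, 54  → R1 = 54
  MOV R2, 80  → R2 = 80
  CMP R1, R2  → unsigned 54 - 80: borrow occurs
  54 < 80, so CF = 1
CF = 1

1


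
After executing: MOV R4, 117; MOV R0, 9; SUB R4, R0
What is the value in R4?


Register state trace:
  MOV R4, 117  → R4 = 117
  MOV R0, 9  → R0 = 9
  SUB R4, R0  → R4 = 117 - 9 = 108
Final: R4 = 108

108


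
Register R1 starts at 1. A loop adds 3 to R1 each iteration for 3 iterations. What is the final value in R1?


Starting value: R1 = 1
  Iter 1: R1 = 1 + 3 = 4
  Iter 2: R1 = 4 + 3 = 7
  Iter 3: R1 = 7 + 3 = 10
Final: R1 = 10

10


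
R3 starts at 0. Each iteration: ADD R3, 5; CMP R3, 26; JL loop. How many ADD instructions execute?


Loop trace (R3 starts at 0, target 26, step 5):
  ADD #1: R3 = 0 + 5 = 5  → 5 < 26, loop
  ADD #2: R3 = 5 + 5 = 10  → 10 < 26, loop
  ADD #3: R3 = 10 + 5 = 15  → 15 < 26, loop
  ADD #4: R3 = 15 + 5 = 20  → 20 < 26, loop
  ADD #5: R3 = 20 + 5 = 25  → 25 < 26, loop
  ADD #6: R3 = 25 + 5 = 30  → 30 >= 26, exit
Total ADD instructions: 6

6


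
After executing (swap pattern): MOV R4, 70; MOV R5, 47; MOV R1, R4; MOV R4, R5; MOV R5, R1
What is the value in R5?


Register state trace (swap pattern):
  MOV R4, 70  → R4 = 70
  MOV R5, 47  → R5 = 47
  MOV R1, R4  → R1 = 70  (save R4)
  MOV R4, R5  → R4 = 47  (R4 gets R5's value)
  MOV R5, R1  → R5 = 70  (R5 gets saved value)
Final: R5 = 70

70


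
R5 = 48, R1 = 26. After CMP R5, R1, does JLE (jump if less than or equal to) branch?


Trace:
  R5 = 48, R1 = 26
  CMP R5, R1  → compares 48 vs 26
  JLE checks: is 48 less than or equal to 26?
  48 > 26, so condition is false
Branch taken: No

No


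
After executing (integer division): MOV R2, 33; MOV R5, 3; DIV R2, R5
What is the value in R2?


Register state trace:
  MOV R2, 33  → R2 = 33
  MOV R5, 3  → R5 = 3
  DIV R2, R5  → R2 = 33 // 3 = 11
Final: R2 = 11

11


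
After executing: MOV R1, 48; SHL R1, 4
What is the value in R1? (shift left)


Register state trace:
  MOV R1, 48  → R1 = 48
  SHL R1, 4  → R1 = 48 << 4 = 48 * 2^4 = 768
Final: R1 = 768

768


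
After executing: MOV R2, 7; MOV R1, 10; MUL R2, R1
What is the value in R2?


Register state trace:
  MOV R2, 7  → R2 = 7
  MOV R1, 10  → R1 = 10
  MUL R2, R1  → R2 = 7 * 10 = 70
Final: R2 = 70

70


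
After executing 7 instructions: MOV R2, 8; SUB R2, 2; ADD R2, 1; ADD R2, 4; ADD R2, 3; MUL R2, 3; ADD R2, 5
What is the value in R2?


Register state trace:
  MOV R2, 8  → R2 = 8
  SUB R2, 2  → R2 = 8 - 2 = 6
  ADD R2, 1  → R2 = 6 + 1 = 7
  ADD R2, 4  → R2 = 7 + 4 = 11
  ADD R2, 3  → R2 = 11 + 3 = 14
  MUL R2, 3  → R2 = 14 * 3 = 42
  ADD R2, 5  → R2 = 42 + 5 = 47
Final: R2 = 47

47


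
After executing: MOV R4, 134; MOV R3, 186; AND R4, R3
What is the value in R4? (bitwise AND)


Register state trace:
  MOV R4, 134  → R4 = 134 (0b10000110)
  MOV R3, 186  → R3 = 186 (0b10111010)
  AND R4, R3  → R4 = 134 AND 186 = 130 (0b10000010)
Final: R4 = 130

130


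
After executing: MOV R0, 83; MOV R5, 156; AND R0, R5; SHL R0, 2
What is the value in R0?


Register state trace:
  MOV R0, 83  → R0 = 83 (0b01010011)
  MOV R5, 156  → R5 = 156 (0b10011100)
  AND R0, R5  → R0 = 83 AND 156 = 16 (0b00010000)
  SHL R0, 2  → R0 = 16 << 2 = 64
Final: R0 = 64

64


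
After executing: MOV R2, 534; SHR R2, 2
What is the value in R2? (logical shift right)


Register state trace:
  MOV R2, 534  → R2 = 534
  SHR R2, 2  → R2 = 534 >> 2 = 534 // 2^2 = 133
Final: R2 = 133

133


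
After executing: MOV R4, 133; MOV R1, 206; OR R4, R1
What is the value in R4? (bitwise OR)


Register state trace:
  MOV R4, 133  → R4 = 133 (0b10000101)
  MOV R1, 206  → R1 = 206 (0b11001110)
  OR R4, R1   → R4 = 133 OR 206 = 207 (0b11001111)
Final: R4 = 207

207


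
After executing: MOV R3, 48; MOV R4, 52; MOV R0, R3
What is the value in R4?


Register state trace:
  MOV R3, 48  → R3 = 48
  MOV R4, 52  → R4 = 52
  MOV R0, R3  → R0 = 48
Final: R4 = 52

52


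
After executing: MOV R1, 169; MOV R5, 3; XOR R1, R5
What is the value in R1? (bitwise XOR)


Register state trace:
  MOV R1, 169  → R1 = 169 (0b10101001)
  MOV R5, 3  → R5 = 3 (0b00000011)
  XOR R1, R5  → R1 = 169 XOR 3 = 170 (0b10101010)
Final: R1 = 170

170


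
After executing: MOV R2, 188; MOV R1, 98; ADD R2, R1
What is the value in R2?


Register state trace:
  MOV R2, 188  → R2 = 188
  MOV R1, 98  → R1 = 98
  ADD R2, R1  → R2 = 188 + 98 = 286
Final: R2 = 286

286


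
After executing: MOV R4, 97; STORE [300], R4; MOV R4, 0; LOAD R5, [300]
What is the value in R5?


Register and memory trace:
  MOV R4, 97  → R4 = 97
  STORE [300], R4  → mem[300] = 97
  MOV R4, 0  → R4 = 0
  LOAD R5, [300]  → R5 = mem[300] = 97
Final: R5 = 97

97


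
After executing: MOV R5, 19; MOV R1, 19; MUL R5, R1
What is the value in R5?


Register state trace:
  MOV R5, 19  → R5 = 19
  MOV R1, 19  → R1 = 19
  MUL R5, R1  → R5 = 19 * 19 = 361
Final: R5 = 361

361


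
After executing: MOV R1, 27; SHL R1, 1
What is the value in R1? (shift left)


Register state trace:
  MOV R1, 27  → R1 = 27
  SHL R1, 1  → R1 = 27 << 1 = 27 * 2^1 = 54
Final: R1 = 54

54


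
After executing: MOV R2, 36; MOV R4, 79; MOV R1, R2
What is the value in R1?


Register state trace:
  MOV R2, 36  → R2 = 36
  MOV R4, 79  → R4 = 79
  MOV R1, R2  → R1 = 36
Final: R1 = 36

36


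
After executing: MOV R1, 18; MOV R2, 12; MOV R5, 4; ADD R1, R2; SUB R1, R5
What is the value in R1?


Register state trace:
  MOV R1, 18  → R1 = 18
  MOV R2, 12  → R2 = 12
  MOV R5, 4  → R5 = 4
  ADD R1, R2  → R1 = 18 + 12 = 30
  SUB R1, R5  → R1 = 30 - 4 = 26
Final: R1 = 26

26


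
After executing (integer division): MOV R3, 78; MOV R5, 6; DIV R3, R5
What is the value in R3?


Register state trace:
  MOV R3, 78  → R3 = 78
  MOV R5, 6  → R5 = 6
  DIV R3, R5  → R3 = 78 // 6 = 13
Final: R3 = 13

13


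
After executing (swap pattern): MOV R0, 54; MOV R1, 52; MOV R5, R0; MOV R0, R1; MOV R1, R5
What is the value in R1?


Register state trace (swap pattern):
  MOV R0, 54  → R0 = 54
  MOV R1, 52  → R1 = 52
  MOV R5, R0  → R5 = 54  (save R0)
  MOV R0, R1  → R0 = 52  (R0 gets R1's value)
  MOV R1, R5  → R1 = 54  (R1 gets saved value)
Final: R1 = 54

54


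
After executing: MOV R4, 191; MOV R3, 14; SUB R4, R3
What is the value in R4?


Register state trace:
  MOV R4, 191  → R4 = 191
  MOV R3, 14  → R3 = 14
  SUB R4, R3  → R4 = 191 - 14 = 177
Final: R4 = 177

177


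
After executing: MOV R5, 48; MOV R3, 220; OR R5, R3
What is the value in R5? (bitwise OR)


Register state trace:
  MOV R5, 48  → R5 = 48 (0b00110000)
  MOV R3, 220  → R3 = 220 (0b11011100)
  OR R5, R3   → R5 = 48 OR 220 = 252 (0b11111100)
Final: R5 = 252

252


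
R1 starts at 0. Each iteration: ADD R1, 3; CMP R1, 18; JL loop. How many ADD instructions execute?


Loop trace (R1 starts at 0, target 18, step 3):
  ADD #1: R1 = 0 + 3 = 3  → 3 < 18, loop
  ADD #2: R1 = 3 + 3 = 6  → 6 < 18, loop
  ADD #3: R1 = 6 + 3 = 9  → 9 < 18, loop
  ADD #4: R1 = 9 + 3 = 12  → 12 < 18, loop
  ADD #5: R1 = 12 + 3 = 15  → 15 < 18, loop
  ADD #6: R1 = 15 + 3 = 18  → 18 >= 18, exit
Total ADD instructions: 6

6


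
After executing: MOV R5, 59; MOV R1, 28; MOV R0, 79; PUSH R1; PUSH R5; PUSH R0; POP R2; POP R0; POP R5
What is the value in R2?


Stack trace (top is rightmost):
  MOV R5, 59  → R5 = 59
  MOV R1, 28  → R1 = 28
  MOV R0, 79  → R0 = 79
  PUSH R1  → stack: [28]
  PUSH R5  → stack: [28, 59]
  PUSH R0  → stack: [28, 59, 79]
  POP R2  → R2 = 79, stack: [28, 59]
  POP R0  → R0 = 59, stack: [28]
  POP R5  → R5 = 28, stack: []
Final: R2 = 79

79


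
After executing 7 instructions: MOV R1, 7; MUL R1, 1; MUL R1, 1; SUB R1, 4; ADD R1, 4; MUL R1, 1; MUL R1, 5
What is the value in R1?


Register state trace:
  MOV R1, 7  → R1 = 7
  MUL R1, 1  → R1 = 7 * 1 = 7
  MUL R1, 1  → R1 = 7 * 1 = 7
  SUB R1, 4  → R1 = 7 - 4 = 3
  ADD R1, 4  → R1 = 3 + 4 = 7
  MUL R1, 1  → R1 = 7 * 1 = 7
  MUL R1, 5  → R1 = 7 * 5 = 35
Final: R1 = 35

35


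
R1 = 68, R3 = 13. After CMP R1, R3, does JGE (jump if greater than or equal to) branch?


Trace:
  R1 = 68, R3 = 13
  CMP R1, R3  → compares 68 vs 13
  JGE checks: is 68 greater than or equal to 13?
  68 > 13, so condition is true
Branch taken: Yes

Yes


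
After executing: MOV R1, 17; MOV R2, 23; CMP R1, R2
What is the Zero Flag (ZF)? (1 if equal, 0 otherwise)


Register state trace:
  MOV R1, 17  → R1 = 17
  MOV R2, 23  → R2 = 23
  CMP R1, R2  → computes 17 - 23 = -6
  Result is nonzero, so values are not equal
ZF = 0

0


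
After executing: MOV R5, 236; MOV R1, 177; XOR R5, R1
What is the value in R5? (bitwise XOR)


Register state trace:
  MOV R5, 236  → R5 = 236 (0b11101100)
  MOV R1, 177  → R1 = 177 (0b10110001)
  XOR R5, R1  → R5 = 236 XOR 177 = 93 (0b01011101)
Final: R5 = 93

93


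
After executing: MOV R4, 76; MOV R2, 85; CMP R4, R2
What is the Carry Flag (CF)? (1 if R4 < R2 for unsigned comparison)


Register state trace:
  MOV R4, 76  → R4 = 76
  MOV R2, 85  → R2 = 85
  CMP R4, R2  → unsigned 76 - 85: borrow occurs
  76 < 85, so CF = 1
CF = 1

1


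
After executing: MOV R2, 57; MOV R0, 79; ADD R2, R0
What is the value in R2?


Register state trace:
  MOV R2, 57  → R2 = 57
  MOV R0, 79  → R0 = 79
  ADD R2, R0  → R2 = 57 + 79 = 136
Final: R2 = 136

136


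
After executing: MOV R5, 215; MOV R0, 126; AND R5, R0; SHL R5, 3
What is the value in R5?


Register state trace:
  MOV R5, 215  → R5 = 215 (0b11010111)
  MOV R0, 126  → R0 = 126 (0b01111110)
  AND R5, R0  → R5 = 215 AND 126 = 86 (0b01010110)
  SHL R5, 3  → R5 = 86 << 3 = 688
Final: R5 = 688

688


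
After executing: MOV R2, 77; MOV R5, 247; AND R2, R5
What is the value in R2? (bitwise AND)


Register state trace:
  MOV R2, 77  → R2 = 77 (0b01001101)
  MOV R5, 247  → R5 = 247 (0b11110111)
  AND R2, R5  → R2 = 77 AND 247 = 69 (0b01000101)
Final: R2 = 69

69


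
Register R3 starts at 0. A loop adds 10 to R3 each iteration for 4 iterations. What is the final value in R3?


Starting value: R3 = 0
  Iter 1: R3 = 0 + 10 = 10
  Iter 2: R3 = 10 + 10 = 20
  Iter 3: R3 = 20 + 10 = 30
  Iter 4: R3 = 30 + 10 = 40
Final: R3 = 40

40


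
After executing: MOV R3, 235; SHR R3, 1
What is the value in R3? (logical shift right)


Register state trace:
  MOV R3, 235  → R3 = 235
  SHR R3, 1  → R3 = 235 >> 1 = 235 // 2^1 = 117
Final: R3 = 117

117


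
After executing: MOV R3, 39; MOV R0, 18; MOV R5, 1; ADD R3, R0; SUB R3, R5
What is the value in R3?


Register state trace:
  MOV R3, 39  → R3 = 39
  MOV R0, 18  → R0 = 18
  MOV R5, 1  → R5 = 1
  ADD R3, R0  → R3 = 39 + 18 = 57
  SUB R3, R5  → R3 = 57 - 1 = 56
Final: R3 = 56

56


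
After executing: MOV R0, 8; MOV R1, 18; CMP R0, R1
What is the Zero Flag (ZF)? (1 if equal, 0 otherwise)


Register state trace:
  MOV R0, 8  → R0 = 8
  MOV R1, 18  → R1 = 18
  CMP R0, R1  → computes 8 - 18 = -10
  Result is nonzero, so values are not equal
ZF = 0

0


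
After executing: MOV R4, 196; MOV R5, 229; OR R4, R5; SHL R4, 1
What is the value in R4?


Register state trace:
  MOV R4, 196  → R4 = 196 (0b11000100)
  MOV R5, 229  → R5 = 229 (0b11100101)
  OR R4, R5  → R4 = 196 OR 229 = 229 (0b11100101)
  SHL R4, 1  → R4 = 229 << 1 = 458
Final: R4 = 458

458


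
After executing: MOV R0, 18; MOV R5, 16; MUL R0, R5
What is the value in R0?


Register state trace:
  MOV R0, 18  → R0 = 18
  MOV R5, 16  → R5 = 16
  MUL R0, R5  → R0 = 18 * 16 = 288
Final: R0 = 288

288


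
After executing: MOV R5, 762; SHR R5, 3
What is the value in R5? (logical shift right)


Register state trace:
  MOV R5, 762  → R5 = 762
  SHR R5, 3  → R5 = 762 >> 3 = 762 // 2^3 = 95
Final: R5 = 95

95


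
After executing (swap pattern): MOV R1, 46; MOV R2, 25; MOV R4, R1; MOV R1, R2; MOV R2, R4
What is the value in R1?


Register state trace (swap pattern):
  MOV R1, 46  → R1 = 46
  MOV R2, 25  → R2 = 25
  MOV R4, R1  → R4 = 46  (save R1)
  MOV R1, R2  → R1 = 25  (R1 gets R2's value)
  MOV R2, R4  → R2 = 46  (R2 gets saved value)
Final: R1 = 25

25


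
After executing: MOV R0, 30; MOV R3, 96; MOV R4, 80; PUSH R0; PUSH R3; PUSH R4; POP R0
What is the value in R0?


Stack trace (top is rightmost):
  MOV R0, 30  → R0 = 30
  MOV R3, 96  → R3 = 96
  MOV R4, 80  → R4 = 80
  PUSH R0  → stack: [30]
  PUSH R3  → stack: [30, 96]
  PUSH R4  → stack: [30, 96, 80]
  POP R0  → R0 = 80, stack: [30, 96]
Final: R0 = 80

80


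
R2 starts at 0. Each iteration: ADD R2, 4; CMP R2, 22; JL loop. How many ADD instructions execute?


Loop trace (R2 starts at 0, target 22, step 4):
  ADD #1: R2 = 0 + 4 = 4  → 4 < 22, loop
  ADD #2: R2 = 4 + 4 = 8  → 8 < 22, loop
  ADD #3: R2 = 8 + 4 = 12  → 12 < 22, loop
  ADD #4: R2 = 12 + 4 = 16  → 16 < 22, loop
  ADD #5: R2 = 16 + 4 = 20  → 20 < 22, loop
  ADD #6: R2 = 20 + 4 = 24  → 24 >= 22, exit
Total ADD instructions: 6

6


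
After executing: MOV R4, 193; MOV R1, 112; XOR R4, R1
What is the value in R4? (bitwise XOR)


Register state trace:
  MOV R4, 193  → R4 = 193 (0b11000001)
  MOV R1, 112  → R1 = 112 (0b01110000)
  XOR R4, R1  → R4 = 193 XOR 112 = 177 (0b10110001)
Final: R4 = 177

177


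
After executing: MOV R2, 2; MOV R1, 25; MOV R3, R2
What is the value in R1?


Register state trace:
  MOV R2, 2  → R2 = 2
  MOV R1, 25  → R1 = 25
  MOV R3, R2  → R3 = 2
Final: R1 = 25

25


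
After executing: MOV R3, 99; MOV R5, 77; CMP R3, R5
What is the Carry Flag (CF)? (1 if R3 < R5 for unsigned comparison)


Register state trace:
  MOV R3, 99  → R3 = 99
  MOV R5, 77  → R5 = 77
  CMP R3, R5  → unsigned 99 - 77: no borrow
  99 >= 77, so CF = 0
CF = 0

0


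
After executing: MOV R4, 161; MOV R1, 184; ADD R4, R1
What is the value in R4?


Register state trace:
  MOV R4, 161  → R4 = 161
  MOV R1, 184  → R1 = 184
  ADD R4, R1  → R4 = 161 + 184 = 345
Final: R4 = 345

345


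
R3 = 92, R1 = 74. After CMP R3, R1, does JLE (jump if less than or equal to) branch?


Trace:
  R3 = 92, R1 = 74
  CMP R3, R1  → compares 92 vs 74
  JLE checks: is 92 less than or equal to 74?
  92 > 74, so condition is false
Branch taken: No

No


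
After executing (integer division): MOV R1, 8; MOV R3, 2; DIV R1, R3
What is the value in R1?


Register state trace:
  MOV R1, 8  → R1 = 8
  MOV R3, 2  → R3 = 2
  DIV R1, R3  → R1 = 8 // 2 = 4
Final: R1 = 4

4


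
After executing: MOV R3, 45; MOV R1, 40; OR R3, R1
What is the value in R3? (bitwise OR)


Register state trace:
  MOV R3, 45  → R3 = 45 (0b00101101)
  MOV R1, 40  → R1 = 40 (0b00101000)
  OR R3, R1   → R3 = 45 OR 40 = 45 (0b00101101)
Final: R3 = 45

45


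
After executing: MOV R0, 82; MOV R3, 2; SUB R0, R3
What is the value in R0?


Register state trace:
  MOV R0, 82  → R0 = 82
  MOV R3, 2  → R3 = 2
  SUB R0, R3  → R0 = 82 - 2 = 80
Final: R0 = 80

80


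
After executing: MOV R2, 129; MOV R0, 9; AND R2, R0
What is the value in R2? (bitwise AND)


Register state trace:
  MOV R2, 129  → R2 = 129 (0b10000001)
  MOV R0, 9  → R0 = 9 (0b00001001)
  AND R2, R0  → R2 = 129 AND 9 = 1 (0b00000001)
Final: R2 = 1

1


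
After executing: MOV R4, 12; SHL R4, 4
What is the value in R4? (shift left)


Register state trace:
  MOV R4, 12  → R4 = 12
  SHL R4, 4  → R4 = 12 << 4 = 12 * 2^4 = 192
Final: R4 = 192

192


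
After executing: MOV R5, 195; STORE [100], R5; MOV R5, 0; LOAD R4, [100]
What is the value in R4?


Register and memory trace:
  MOV R5, 195  → R5 = 195
  STORE [100], R5  → mem[100] = 195
  MOV R5, 0  → R5 = 0
  LOAD R4, [100]  → R4 = mem[100] = 195
Final: R4 = 195

195


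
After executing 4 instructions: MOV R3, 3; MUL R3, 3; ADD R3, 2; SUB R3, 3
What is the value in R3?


Register state trace:
  MOV R3, 3  → R3 = 3
  MUL R3, 3  → R3 = 3 * 3 = 9
  ADD R3, 2  → R3 = 9 + 2 = 11
  SUB R3, 3  → R3 = 11 - 3 = 8
Final: R3 = 8

8


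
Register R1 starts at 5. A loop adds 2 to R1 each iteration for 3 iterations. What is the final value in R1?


Starting value: R1 = 5
  Iter 1: R1 = 5 + 2 = 7
  Iter 2: R1 = 7 + 2 = 9
  Iter 3: R1 = 9 + 2 = 11
Final: R1 = 11

11


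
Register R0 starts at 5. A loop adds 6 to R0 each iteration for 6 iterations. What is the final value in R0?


Starting value: R0 = 5
  Iter 1: R0 = 5 + 6 = 11
  Iter 2: R0 = 11 + 6 = 17
  Iter 3: R0 = 17 + 6 = 23
  Iter 4: R0 = 23 + 6 = 29
  Iter 5: R0 = 29 + 6 = 35
  Iter 6: R0 = 35 + 6 = 41
Final: R0 = 41

41


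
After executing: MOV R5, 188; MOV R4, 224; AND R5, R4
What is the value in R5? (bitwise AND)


Register state trace:
  MOV R5, 188  → R5 = 188 (0b10111100)
  MOV R4, 224  → R4 = 224 (0b11100000)
  AND R5, R4  → R5 = 188 AND 224 = 160 (0b10100000)
Final: R5 = 160

160


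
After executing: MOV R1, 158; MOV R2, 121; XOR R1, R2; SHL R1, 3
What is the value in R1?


Register state trace:
  MOV R1, 158  → R1 = 158 (0b10011110)
  MOV R2, 121  → R2 = 121 (0b01111001)
  XOR R1, R2  → R1 = 158 XOR 121 = 231 (0b11100111)
  SHL R1, 3  → R1 = 231 << 3 = 1848
Final: R1 = 1848

1848


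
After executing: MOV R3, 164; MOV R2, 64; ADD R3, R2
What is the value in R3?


Register state trace:
  MOV R3, 164  → R3 = 164
  MOV R2, 64  → R2 = 64
  ADD R3, R2  → R3 = 164 + 64 = 228
Final: R3 = 228

228


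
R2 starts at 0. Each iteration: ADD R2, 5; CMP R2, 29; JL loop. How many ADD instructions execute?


Loop trace (R2 starts at 0, target 29, step 5):
  ADD #1: R2 = 0 + 5 = 5  → 5 < 29, loop
  ADD #2: R2 = 5 + 5 = 10  → 10 < 29, loop
  ADD #3: R2 = 10 + 5 = 15  → 15 < 29, loop
  ADD #4: R2 = 15 + 5 = 20  → 20 < 29, loop
  ADD #5: R2 = 20 + 5 = 25  → 25 < 29, loop
  ADD #6: R2 = 25 + 5 = 30  → 30 >= 29, exit
Total ADD instructions: 6

6


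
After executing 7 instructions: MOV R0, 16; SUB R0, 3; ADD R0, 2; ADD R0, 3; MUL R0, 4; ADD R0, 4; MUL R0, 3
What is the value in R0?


Register state trace:
  MOV R0, 16  → R0 = 16
  SUB R0, 3  → R0 = 16 - 3 = 13
  ADD R0, 2  → R0 = 13 + 2 = 15
  ADD R0, 3  → R0 = 15 + 3 = 18
  MUL R0, 4  → R0 = 18 * 4 = 72
  ADD R0, 4  → R0 = 72 + 4 = 76
  MUL R0, 3  → R0 = 76 * 3 = 228
Final: R0 = 228

228


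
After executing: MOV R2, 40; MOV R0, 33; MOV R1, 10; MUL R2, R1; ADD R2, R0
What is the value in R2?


Register state trace:
  MOV R2, 40  → R2 = 40
  MOV R0, 33  → R0 = 33
  MOV R1, 10  → R1 = 10
  MUL R2, R1  → R2 = 40 * 10 = 400
  ADD R2, R0  → R2 = 400 + 33 = 433
Final: R2 = 433

433


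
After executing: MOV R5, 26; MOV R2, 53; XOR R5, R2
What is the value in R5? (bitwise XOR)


Register state trace:
  MOV R5, 26  → R5 = 26 (0b00011010)
  MOV R2, 53  → R2 = 53 (0b00110101)
  XOR R5, R2  → R5 = 26 XOR 53 = 47 (0b00101111)
Final: R5 = 47

47


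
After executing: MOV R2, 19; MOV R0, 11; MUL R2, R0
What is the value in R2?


Register state trace:
  MOV R2, 19  → R2 = 19
  MOV R0, 11  → R0 = 11
  MUL R2, R0  → R2 = 19 * 11 = 209
Final: R2 = 209

209


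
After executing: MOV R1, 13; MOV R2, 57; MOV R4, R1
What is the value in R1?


Register state trace:
  MOV R1, 13  → R1 = 13
  MOV R2, 57  → R2 = 57
  MOV R4, R1  → R4 = 13
Final: R1 = 13

13


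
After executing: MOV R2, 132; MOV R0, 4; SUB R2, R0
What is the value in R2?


Register state trace:
  MOV R2, 132  → R2 = 132
  MOV R0, 4  → R0 = 4
  SUB R2, R0  → R2 = 132 - 4 = 128
Final: R2 = 128

128


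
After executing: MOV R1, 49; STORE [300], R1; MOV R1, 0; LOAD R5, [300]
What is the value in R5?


Register and memory trace:
  MOV R1, 49  → R1 = 49
  STORE [300], R1  → mem[300] = 49
  MOV R1, 0  → R1 = 0
  LOAD R5, [300]  → R5 = mem[300] = 49
Final: R5 = 49

49


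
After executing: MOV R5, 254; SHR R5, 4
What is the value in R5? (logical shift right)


Register state trace:
  MOV R5, 254  → R5 = 254
  SHR R5, 4  → R5 = 254 >> 4 = 254 // 2^4 = 15
Final: R5 = 15

15


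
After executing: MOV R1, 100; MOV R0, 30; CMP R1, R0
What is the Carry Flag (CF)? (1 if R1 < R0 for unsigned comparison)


Register state trace:
  MOV R1, 100  → R1 = 100
  MOV R0, 30  → R0 = 30
  CMP R1, R0  → unsigned 100 - 30: no borrow
  100 >= 30, so CF = 0
CF = 0

0


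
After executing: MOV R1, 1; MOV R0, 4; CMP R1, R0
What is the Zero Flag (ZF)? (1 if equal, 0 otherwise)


Register state trace:
  MOV R1, 1  → R1 = 1
  MOV R0, 4  → R0 = 4
  CMP R1, R0  → computes 1 - 4 = -3
  Result is nonzero, so values are not equal
ZF = 0

0


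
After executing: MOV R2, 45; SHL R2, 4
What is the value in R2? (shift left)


Register state trace:
  MOV R2, 45  → R2 = 45
  SHL R2, 4  → R2 = 45 << 4 = 45 * 2^4 = 720
Final: R2 = 720

720


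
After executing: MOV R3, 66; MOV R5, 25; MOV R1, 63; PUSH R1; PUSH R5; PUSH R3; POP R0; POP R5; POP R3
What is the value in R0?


Stack trace (top is rightmost):
  MOV R3, 66  → R3 = 66
  MOV R5, 25  → R5 = 25
  MOV R1, 63  → R1 = 63
  PUSH R1  → stack: [63]
  PUSH R5  → stack: [63, 25]
  PUSH R3  → stack: [63, 25, 66]
  POP R0  → R0 = 66, stack: [63, 25]
  POP R5  → R5 = 25, stack: [63]
  POP R3  → R3 = 63, stack: []
Final: R0 = 66

66


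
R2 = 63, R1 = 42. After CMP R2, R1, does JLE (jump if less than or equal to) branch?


Trace:
  R2 = 63, R1 = 42
  CMP R2, R1  → compares 63 vs 42
  JLE checks: is 63 less than or equal to 42?
  63 > 42, so condition is false
Branch taken: No

No


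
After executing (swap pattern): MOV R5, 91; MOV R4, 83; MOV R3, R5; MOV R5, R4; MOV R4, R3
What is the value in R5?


Register state trace (swap pattern):
  MOV R5, 91  → R5 = 91
  MOV R4, 83  → R4 = 83
  MOV R3, R5  → R3 = 91  (save R5)
  MOV R5, R4  → R5 = 83  (R5 gets R4's value)
  MOV R4, R3  → R4 = 91  (R4 gets saved value)
Final: R5 = 83

83


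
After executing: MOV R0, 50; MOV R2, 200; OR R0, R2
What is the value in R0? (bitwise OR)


Register state trace:
  MOV R0, 50  → R0 = 50 (0b00110010)
  MOV R2, 200  → R2 = 200 (0b11001000)
  OR R0, R2   → R0 = 50 OR 200 = 250 (0b11111010)
Final: R0 = 250

250
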